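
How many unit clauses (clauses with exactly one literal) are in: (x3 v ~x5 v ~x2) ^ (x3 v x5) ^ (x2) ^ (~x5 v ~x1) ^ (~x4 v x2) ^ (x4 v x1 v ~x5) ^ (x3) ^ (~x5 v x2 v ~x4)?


A unit clause contains exactly one literal.
Unit clauses found: (x2), (x3).
Count = 2.

2


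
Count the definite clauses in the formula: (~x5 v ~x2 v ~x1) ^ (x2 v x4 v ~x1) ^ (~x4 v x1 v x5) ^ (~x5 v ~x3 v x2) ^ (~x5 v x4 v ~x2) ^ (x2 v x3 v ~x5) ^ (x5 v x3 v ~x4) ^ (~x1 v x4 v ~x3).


A definite clause has exactly one positive literal.
Clause 1: 0 positive -> not definite
Clause 2: 2 positive -> not definite
Clause 3: 2 positive -> not definite
Clause 4: 1 positive -> definite
Clause 5: 1 positive -> definite
Clause 6: 2 positive -> not definite
Clause 7: 2 positive -> not definite
Clause 8: 1 positive -> definite
Definite clause count = 3.

3


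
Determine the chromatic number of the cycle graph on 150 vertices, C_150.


A cycle on an even number of vertices is bipartite: alternate two colors around the cycle.
Since 150 is even, two colors suffice, and at least two are needed because the graph has edges.
Chromatic number = 2.

2


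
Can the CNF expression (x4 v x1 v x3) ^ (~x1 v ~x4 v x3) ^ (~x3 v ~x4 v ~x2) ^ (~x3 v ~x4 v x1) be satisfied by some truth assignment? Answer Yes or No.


Check all 16 possible truth assignments.
Number of satisfying assignments found: 9.
The formula is satisfiable.

Yes


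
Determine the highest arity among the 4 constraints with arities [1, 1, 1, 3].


The arities are: 1, 1, 1, 3.
Scan for the maximum value.
Maximum arity = 3.

3


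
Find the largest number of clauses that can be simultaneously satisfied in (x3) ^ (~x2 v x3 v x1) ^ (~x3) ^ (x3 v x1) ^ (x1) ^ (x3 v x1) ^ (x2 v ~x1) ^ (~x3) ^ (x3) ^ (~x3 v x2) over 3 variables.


Enumerate all 8 truth assignments.
For each, count how many of the 10 clauses are satisfied.
The formula is not fully satisfiable, so the maximum is below 10.
Maximum simultaneously satisfiable clauses = 8.

8


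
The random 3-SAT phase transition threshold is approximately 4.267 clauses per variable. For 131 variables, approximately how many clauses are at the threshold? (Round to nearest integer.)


The 3-SAT phase transition occurs at approximately 4.267 clauses per variable.
m = 4.267 * 131 = 558.977.
Rounded to nearest integer: 559.

559


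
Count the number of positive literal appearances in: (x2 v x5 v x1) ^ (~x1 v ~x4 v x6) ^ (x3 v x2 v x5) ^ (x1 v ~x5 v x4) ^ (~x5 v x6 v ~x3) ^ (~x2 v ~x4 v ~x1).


Scan each clause for unnegated literals.
Clause 1: 3 positive; Clause 2: 1 positive; Clause 3: 3 positive; Clause 4: 2 positive; Clause 5: 1 positive; Clause 6: 0 positive.
Total positive literal occurrences = 10.

10


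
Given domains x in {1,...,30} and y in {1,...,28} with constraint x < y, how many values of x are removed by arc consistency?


For the constraint x < y, x needs a supporting value in y's domain.
x can be at most 27 (one less than y's maximum).
Valid x values from domain: 27 out of 30.
Pruned = 30 - 27 = 3.

3


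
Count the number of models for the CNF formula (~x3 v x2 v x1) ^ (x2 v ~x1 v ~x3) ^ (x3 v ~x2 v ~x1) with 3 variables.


Enumerate all 8 truth assignments over 3 variables.
Test each against every clause.
Satisfying assignments found: 5.

5


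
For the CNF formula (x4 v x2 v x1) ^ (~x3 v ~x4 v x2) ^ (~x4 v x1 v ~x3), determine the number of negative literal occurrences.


Scan each clause for negated literals.
Clause 1: 0 negative; Clause 2: 2 negative; Clause 3: 2 negative.
Total negative literal occurrences = 4.

4


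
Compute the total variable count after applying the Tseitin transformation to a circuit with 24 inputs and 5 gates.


The Tseitin transformation introduces one auxiliary variable per gate.
Total variables = inputs + gates = 24 + 5 = 29.

29


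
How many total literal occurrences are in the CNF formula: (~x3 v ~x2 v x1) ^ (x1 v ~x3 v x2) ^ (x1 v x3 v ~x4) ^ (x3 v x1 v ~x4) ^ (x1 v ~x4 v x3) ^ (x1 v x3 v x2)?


Clause lengths: 3, 3, 3, 3, 3, 3.
Sum = 3 + 3 + 3 + 3 + 3 + 3 = 18.

18


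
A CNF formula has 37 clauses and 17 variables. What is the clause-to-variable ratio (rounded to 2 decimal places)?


Clause-to-variable ratio = clauses / variables.
37 / 17 = 2.18.

2.18


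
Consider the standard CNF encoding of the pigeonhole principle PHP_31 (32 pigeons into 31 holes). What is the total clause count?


The PHP encoding has two parts:
1) At-least-one-hole clauses: 32 (one per pigeon, each with 31 literals).
2) At-most-one-pigeon-per-hole clauses: 31 holes * C(32,2) = 31 * 496 = 15376.
Total clauses = 32 + 15376 = 15408.

15408


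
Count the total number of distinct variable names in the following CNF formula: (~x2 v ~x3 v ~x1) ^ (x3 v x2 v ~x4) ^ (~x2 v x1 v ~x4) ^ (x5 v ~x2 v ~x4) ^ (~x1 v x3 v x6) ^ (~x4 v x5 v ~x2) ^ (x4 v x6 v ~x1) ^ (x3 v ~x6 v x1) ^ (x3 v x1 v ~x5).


Identify each distinct variable in the formula.
Variables found: x1, x2, x3, x4, x5, x6.
Total distinct variables = 6.

6


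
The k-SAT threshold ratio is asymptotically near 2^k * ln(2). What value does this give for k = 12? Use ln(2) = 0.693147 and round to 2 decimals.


Using the asymptotic formula: threshold ~ 2^k * ln(2).
2^12 = 4096.
4096 * 0.693147 = 2839.13.

2839.13


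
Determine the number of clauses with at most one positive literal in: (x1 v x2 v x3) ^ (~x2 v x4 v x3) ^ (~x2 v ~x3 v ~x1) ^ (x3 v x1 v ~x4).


A Horn clause has at most one positive literal.
Clause 1: 3 positive lit(s) -> not Horn
Clause 2: 2 positive lit(s) -> not Horn
Clause 3: 0 positive lit(s) -> Horn
Clause 4: 2 positive lit(s) -> not Horn
Total Horn clauses = 1.

1


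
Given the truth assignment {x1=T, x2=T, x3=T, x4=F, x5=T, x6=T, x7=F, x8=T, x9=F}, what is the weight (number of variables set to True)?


The weight is the number of variables assigned True.
True variables: x1, x2, x3, x5, x6, x8.
Weight = 6.

6


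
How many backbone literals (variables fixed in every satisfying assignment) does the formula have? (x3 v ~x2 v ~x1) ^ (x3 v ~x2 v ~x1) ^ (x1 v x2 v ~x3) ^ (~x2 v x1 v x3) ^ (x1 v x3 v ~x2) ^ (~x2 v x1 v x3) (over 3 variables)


Find all satisfying assignments: 5 model(s).
Check which variables have the same value in every model.
No variable is fixed across all models.
Backbone size = 0.

0


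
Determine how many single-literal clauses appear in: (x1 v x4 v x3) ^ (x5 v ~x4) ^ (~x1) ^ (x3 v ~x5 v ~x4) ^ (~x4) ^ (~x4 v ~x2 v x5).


A unit clause contains exactly one literal.
Unit clauses found: (~x1), (~x4).
Count = 2.

2


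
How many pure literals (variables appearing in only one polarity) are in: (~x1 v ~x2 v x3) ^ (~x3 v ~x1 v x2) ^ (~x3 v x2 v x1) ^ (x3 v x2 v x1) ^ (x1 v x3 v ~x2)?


A pure literal appears in only one polarity across all clauses.
No pure literals found.
Count = 0.

0


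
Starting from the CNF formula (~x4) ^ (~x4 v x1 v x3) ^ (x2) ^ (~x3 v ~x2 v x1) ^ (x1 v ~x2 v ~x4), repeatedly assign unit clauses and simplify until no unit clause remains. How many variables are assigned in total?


Unit propagation repeatedly assigns the literal in any unit clause, then simplifies.
Assignments in order: x4 = F, x2 = T.
No further unit clauses remain.
Total variables assigned = 2.

2


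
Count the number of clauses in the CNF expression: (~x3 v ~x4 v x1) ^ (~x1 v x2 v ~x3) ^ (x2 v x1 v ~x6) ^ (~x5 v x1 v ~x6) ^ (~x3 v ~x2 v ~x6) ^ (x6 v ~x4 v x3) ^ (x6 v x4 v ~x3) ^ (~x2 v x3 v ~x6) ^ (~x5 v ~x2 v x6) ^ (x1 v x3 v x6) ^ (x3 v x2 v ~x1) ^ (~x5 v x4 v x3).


Each group enclosed in parentheses joined by ^ is one clause.
Counting the conjuncts: 12 clauses.

12


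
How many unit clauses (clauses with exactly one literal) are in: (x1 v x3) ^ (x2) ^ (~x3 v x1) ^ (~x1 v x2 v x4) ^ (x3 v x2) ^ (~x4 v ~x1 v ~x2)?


A unit clause contains exactly one literal.
Unit clauses found: (x2).
Count = 1.

1


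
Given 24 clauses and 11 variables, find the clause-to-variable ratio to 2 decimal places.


Clause-to-variable ratio = clauses / variables.
24 / 11 = 2.18.

2.18


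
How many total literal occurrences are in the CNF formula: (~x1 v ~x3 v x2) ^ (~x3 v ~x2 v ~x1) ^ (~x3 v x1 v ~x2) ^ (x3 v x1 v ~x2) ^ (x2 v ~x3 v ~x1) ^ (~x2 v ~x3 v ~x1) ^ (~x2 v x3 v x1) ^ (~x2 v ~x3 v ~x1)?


Clause lengths: 3, 3, 3, 3, 3, 3, 3, 3.
Sum = 3 + 3 + 3 + 3 + 3 + 3 + 3 + 3 = 24.

24


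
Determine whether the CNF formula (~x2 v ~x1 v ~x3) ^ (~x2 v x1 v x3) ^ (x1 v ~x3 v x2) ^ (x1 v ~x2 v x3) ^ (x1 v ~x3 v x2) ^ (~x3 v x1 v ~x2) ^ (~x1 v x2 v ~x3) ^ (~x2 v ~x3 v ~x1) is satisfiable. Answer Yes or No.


Check all 8 possible truth assignments.
Number of satisfying assignments found: 3.
The formula is satisfiable.

Yes


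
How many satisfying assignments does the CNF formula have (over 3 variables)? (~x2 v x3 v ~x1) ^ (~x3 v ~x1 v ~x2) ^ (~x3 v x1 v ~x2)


Enumerate all 8 truth assignments over 3 variables.
Test each against every clause.
Satisfying assignments found: 5.

5


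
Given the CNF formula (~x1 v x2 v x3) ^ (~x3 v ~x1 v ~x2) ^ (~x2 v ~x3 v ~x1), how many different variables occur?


Identify each distinct variable in the formula.
Variables found: x1, x2, x3.
Total distinct variables = 3.

3


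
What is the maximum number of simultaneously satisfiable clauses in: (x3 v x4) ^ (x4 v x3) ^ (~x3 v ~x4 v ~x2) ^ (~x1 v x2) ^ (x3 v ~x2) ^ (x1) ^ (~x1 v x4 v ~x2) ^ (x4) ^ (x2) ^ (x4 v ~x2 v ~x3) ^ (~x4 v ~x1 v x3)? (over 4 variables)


Enumerate all 16 truth assignments.
For each, count how many of the 11 clauses are satisfied.
The formula is not fully satisfiable, so the maximum is below 11.
Maximum simultaneously satisfiable clauses = 10.

10


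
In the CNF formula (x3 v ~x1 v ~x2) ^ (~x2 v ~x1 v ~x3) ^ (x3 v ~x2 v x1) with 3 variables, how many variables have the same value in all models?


Find all satisfying assignments: 5 model(s).
Check which variables have the same value in every model.
No variable is fixed across all models.
Backbone size = 0.

0


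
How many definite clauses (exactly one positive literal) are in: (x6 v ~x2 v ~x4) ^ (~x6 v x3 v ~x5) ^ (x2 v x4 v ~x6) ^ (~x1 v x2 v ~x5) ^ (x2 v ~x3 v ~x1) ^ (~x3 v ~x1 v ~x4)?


A definite clause has exactly one positive literal.
Clause 1: 1 positive -> definite
Clause 2: 1 positive -> definite
Clause 3: 2 positive -> not definite
Clause 4: 1 positive -> definite
Clause 5: 1 positive -> definite
Clause 6: 0 positive -> not definite
Definite clause count = 4.

4


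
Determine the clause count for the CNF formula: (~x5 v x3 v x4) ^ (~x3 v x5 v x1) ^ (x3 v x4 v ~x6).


Each group enclosed in parentheses joined by ^ is one clause.
Counting the conjuncts: 3 clauses.

3


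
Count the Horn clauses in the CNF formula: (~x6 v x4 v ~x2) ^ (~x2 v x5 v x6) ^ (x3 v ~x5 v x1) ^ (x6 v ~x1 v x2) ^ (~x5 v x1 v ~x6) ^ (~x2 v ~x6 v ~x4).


A Horn clause has at most one positive literal.
Clause 1: 1 positive lit(s) -> Horn
Clause 2: 2 positive lit(s) -> not Horn
Clause 3: 2 positive lit(s) -> not Horn
Clause 4: 2 positive lit(s) -> not Horn
Clause 5: 1 positive lit(s) -> Horn
Clause 6: 0 positive lit(s) -> Horn
Total Horn clauses = 3.

3


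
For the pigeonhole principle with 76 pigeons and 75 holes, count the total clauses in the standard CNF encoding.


The PHP encoding has two parts:
1) At-least-one-hole clauses: 76 (one per pigeon, each with 75 literals).
2) At-most-one-pigeon-per-hole clauses: 75 holes * C(76,2) = 75 * 2850 = 213750.
Total clauses = 76 + 213750 = 213826.

213826


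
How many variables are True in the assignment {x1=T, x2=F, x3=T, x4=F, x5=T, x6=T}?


The weight is the number of variables assigned True.
True variables: x1, x3, x5, x6.
Weight = 4.

4


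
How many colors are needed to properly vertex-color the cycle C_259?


An odd cycle cannot be 2-colored: alternating two colors around the cycle returns to the start with a conflict.
Since 259 is odd, three colors are required (and three suffice).
Chromatic number = 3.

3


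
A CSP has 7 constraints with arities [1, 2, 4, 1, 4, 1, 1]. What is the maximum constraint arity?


The arities are: 1, 2, 4, 1, 4, 1, 1.
Scan for the maximum value.
Maximum arity = 4.

4


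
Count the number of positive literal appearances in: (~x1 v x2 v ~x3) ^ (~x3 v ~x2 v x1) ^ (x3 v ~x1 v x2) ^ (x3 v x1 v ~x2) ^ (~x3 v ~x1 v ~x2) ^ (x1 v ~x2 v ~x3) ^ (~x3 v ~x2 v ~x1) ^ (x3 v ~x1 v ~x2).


Scan each clause for unnegated literals.
Clause 1: 1 positive; Clause 2: 1 positive; Clause 3: 2 positive; Clause 4: 2 positive; Clause 5: 0 positive; Clause 6: 1 positive; Clause 7: 0 positive; Clause 8: 1 positive.
Total positive literal occurrences = 8.

8


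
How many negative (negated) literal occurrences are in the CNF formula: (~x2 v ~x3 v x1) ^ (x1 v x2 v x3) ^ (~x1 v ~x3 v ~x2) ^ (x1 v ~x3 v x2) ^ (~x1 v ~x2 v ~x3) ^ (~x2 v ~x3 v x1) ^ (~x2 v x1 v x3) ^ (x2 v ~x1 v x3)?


Scan each clause for negated literals.
Clause 1: 2 negative; Clause 2: 0 negative; Clause 3: 3 negative; Clause 4: 1 negative; Clause 5: 3 negative; Clause 6: 2 negative; Clause 7: 1 negative; Clause 8: 1 negative.
Total negative literal occurrences = 13.

13


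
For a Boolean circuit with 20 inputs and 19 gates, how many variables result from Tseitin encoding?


The Tseitin transformation introduces one auxiliary variable per gate.
Total variables = inputs + gates = 20 + 19 = 39.

39


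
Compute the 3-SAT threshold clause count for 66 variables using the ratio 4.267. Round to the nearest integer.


The 3-SAT phase transition occurs at approximately 4.267 clauses per variable.
m = 4.267 * 66 = 281.622.
Rounded to nearest integer: 282.

282


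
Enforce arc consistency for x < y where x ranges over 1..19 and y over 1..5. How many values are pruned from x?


For the constraint x < y, x needs a supporting value in y's domain.
x can be at most 4 (one less than y's maximum).
Valid x values from domain: 4 out of 19.
Pruned = 19 - 4 = 15.

15


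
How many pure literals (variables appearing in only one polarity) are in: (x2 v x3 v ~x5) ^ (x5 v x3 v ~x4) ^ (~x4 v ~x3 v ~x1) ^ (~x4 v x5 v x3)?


A pure literal appears in only one polarity across all clauses.
Pure literals: x1 (negative only), x2 (positive only), x4 (negative only).
Count = 3.

3


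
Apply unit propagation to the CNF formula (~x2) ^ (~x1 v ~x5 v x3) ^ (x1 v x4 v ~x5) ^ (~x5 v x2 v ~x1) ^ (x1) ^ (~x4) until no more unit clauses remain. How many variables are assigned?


Unit propagation repeatedly assigns the literal in any unit clause, then simplifies.
Assignments in order: x2 = F, x1 = T, x5 = F, x4 = F.
No further unit clauses remain.
Total variables assigned = 4.

4


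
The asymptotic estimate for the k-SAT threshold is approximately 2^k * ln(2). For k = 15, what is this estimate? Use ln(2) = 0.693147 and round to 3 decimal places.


Using the asymptotic formula: threshold ~ 2^k * ln(2).
2^15 = 32768.
32768 * 0.693147 = 22713.041.

22713.041


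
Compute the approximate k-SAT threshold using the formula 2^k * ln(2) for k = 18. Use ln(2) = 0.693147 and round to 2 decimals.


Using the asymptotic formula: threshold ~ 2^k * ln(2).
2^18 = 262144.
262144 * 0.693147 = 181704.33.

181704.33


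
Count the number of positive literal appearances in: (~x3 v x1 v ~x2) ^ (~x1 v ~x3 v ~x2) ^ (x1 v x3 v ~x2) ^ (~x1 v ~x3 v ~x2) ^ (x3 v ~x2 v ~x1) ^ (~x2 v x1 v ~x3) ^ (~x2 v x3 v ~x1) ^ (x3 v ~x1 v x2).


Scan each clause for unnegated literals.
Clause 1: 1 positive; Clause 2: 0 positive; Clause 3: 2 positive; Clause 4: 0 positive; Clause 5: 1 positive; Clause 6: 1 positive; Clause 7: 1 positive; Clause 8: 2 positive.
Total positive literal occurrences = 8.

8


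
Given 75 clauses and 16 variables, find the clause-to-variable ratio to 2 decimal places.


Clause-to-variable ratio = clauses / variables.
75 / 16 = 4.69.

4.69


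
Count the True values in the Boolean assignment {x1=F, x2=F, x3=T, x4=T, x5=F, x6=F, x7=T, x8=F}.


The weight is the number of variables assigned True.
True variables: x3, x4, x7.
Weight = 3.

3


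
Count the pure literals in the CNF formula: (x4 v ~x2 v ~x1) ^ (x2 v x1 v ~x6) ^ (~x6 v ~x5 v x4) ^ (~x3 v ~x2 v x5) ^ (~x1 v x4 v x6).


A pure literal appears in only one polarity across all clauses.
Pure literals: x3 (negative only), x4 (positive only).
Count = 2.

2


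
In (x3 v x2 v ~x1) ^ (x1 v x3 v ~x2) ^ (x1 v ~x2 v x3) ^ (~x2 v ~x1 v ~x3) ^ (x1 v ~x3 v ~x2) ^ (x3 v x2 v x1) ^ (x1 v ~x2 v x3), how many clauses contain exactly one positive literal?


A definite clause has exactly one positive literal.
Clause 1: 2 positive -> not definite
Clause 2: 2 positive -> not definite
Clause 3: 2 positive -> not definite
Clause 4: 0 positive -> not definite
Clause 5: 1 positive -> definite
Clause 6: 3 positive -> not definite
Clause 7: 2 positive -> not definite
Definite clause count = 1.

1


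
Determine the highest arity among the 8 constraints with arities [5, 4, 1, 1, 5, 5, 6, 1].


The arities are: 5, 4, 1, 1, 5, 5, 6, 1.
Scan for the maximum value.
Maximum arity = 6.

6


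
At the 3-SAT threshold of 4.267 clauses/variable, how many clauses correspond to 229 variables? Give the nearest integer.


The 3-SAT phase transition occurs at approximately 4.267 clauses per variable.
m = 4.267 * 229 = 977.143.
Rounded to nearest integer: 977.

977


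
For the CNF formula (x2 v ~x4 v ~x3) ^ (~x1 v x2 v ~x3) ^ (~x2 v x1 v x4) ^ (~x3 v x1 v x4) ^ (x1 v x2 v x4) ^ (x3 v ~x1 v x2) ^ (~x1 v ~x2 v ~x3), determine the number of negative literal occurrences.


Scan each clause for negated literals.
Clause 1: 2 negative; Clause 2: 2 negative; Clause 3: 1 negative; Clause 4: 1 negative; Clause 5: 0 negative; Clause 6: 1 negative; Clause 7: 3 negative.
Total negative literal occurrences = 10.

10


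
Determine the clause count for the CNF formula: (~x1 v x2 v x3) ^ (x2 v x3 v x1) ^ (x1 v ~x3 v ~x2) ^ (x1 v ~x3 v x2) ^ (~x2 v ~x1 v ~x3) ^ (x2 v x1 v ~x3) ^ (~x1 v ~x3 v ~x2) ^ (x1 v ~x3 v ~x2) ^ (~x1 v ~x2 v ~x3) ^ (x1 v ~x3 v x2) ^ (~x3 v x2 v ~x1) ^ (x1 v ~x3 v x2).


Each group enclosed in parentheses joined by ^ is one clause.
Counting the conjuncts: 12 clauses.

12


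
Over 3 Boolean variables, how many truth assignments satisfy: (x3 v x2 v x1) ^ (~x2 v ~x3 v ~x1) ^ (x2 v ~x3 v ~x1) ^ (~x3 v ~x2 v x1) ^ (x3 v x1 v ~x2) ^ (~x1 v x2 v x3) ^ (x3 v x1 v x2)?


Enumerate all 8 truth assignments over 3 variables.
Test each against every clause.
Satisfying assignments found: 2.

2


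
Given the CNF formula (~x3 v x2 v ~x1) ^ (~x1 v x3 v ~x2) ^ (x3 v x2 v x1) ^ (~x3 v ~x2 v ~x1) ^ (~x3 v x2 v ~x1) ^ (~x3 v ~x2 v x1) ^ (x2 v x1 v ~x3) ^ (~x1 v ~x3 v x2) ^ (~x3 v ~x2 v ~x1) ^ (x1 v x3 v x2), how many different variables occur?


Identify each distinct variable in the formula.
Variables found: x1, x2, x3.
Total distinct variables = 3.

3


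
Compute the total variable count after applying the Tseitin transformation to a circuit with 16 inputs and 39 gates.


The Tseitin transformation introduces one auxiliary variable per gate.
Total variables = inputs + gates = 16 + 39 = 55.

55


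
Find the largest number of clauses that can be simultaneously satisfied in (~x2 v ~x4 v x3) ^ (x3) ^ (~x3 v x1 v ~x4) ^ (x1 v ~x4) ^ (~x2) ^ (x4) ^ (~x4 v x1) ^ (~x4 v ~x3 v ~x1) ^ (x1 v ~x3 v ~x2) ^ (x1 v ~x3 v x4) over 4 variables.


Enumerate all 16 truth assignments.
For each, count how many of the 10 clauses are satisfied.
The formula is not fully satisfiable, so the maximum is below 10.
Maximum simultaneously satisfiable clauses = 9.

9


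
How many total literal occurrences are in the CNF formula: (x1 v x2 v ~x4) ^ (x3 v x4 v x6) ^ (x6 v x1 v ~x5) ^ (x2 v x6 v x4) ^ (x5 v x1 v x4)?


Clause lengths: 3, 3, 3, 3, 3.
Sum = 3 + 3 + 3 + 3 + 3 = 15.

15


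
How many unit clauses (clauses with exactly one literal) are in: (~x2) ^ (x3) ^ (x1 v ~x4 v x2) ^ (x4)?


A unit clause contains exactly one literal.
Unit clauses found: (~x2), (x3), (x4).
Count = 3.

3


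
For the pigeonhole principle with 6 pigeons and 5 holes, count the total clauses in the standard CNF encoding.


The PHP encoding has two parts:
1) At-least-one-hole clauses: 6 (one per pigeon, each with 5 literals).
2) At-most-one-pigeon-per-hole clauses: 5 holes * C(6,2) = 5 * 15 = 75.
Total clauses = 6 + 75 = 81.

81


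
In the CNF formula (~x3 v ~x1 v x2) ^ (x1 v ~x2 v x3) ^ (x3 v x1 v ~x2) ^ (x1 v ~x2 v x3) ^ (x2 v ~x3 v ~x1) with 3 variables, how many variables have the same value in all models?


Find all satisfying assignments: 6 model(s).
Check which variables have the same value in every model.
No variable is fixed across all models.
Backbone size = 0.

0


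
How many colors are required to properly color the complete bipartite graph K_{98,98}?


K_{98,98} is bipartite by definition: the two parts are independent sets, with every edge crossing between them.
Color all vertices in one part with color 1 and all vertices in the other part with color 2.
Since the graph has at least one edge, one color does not suffice.
Chromatic number = 2.

2


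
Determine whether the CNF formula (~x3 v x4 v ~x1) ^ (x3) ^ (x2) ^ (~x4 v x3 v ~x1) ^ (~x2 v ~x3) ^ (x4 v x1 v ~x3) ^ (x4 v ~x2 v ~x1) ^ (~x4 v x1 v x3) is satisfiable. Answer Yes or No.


Check all 16 possible truth assignments.
Number of satisfying assignments found: 0.
The formula is unsatisfiable.

No


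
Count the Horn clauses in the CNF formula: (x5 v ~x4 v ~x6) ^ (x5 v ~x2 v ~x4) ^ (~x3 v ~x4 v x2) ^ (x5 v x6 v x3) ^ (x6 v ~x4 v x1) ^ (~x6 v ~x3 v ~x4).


A Horn clause has at most one positive literal.
Clause 1: 1 positive lit(s) -> Horn
Clause 2: 1 positive lit(s) -> Horn
Clause 3: 1 positive lit(s) -> Horn
Clause 4: 3 positive lit(s) -> not Horn
Clause 5: 2 positive lit(s) -> not Horn
Clause 6: 0 positive lit(s) -> Horn
Total Horn clauses = 4.

4


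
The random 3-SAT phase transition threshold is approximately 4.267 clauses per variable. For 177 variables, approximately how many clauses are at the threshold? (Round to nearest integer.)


The 3-SAT phase transition occurs at approximately 4.267 clauses per variable.
m = 4.267 * 177 = 755.259.
Rounded to nearest integer: 755.

755


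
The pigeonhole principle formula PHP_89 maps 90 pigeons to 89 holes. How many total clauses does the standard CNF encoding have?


The PHP encoding has two parts:
1) At-least-one-hole clauses: 90 (one per pigeon, each with 89 literals).
2) At-most-one-pigeon-per-hole clauses: 89 holes * C(90,2) = 89 * 4005 = 356445.
Total clauses = 90 + 356445 = 356535.

356535


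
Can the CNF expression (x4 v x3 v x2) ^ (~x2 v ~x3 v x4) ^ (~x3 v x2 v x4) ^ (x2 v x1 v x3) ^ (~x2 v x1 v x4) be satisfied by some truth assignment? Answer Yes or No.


Check all 16 possible truth assignments.
Number of satisfying assignments found: 8.
The formula is satisfiable.

Yes


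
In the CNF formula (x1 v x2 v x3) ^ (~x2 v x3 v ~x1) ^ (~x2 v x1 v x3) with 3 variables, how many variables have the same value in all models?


Find all satisfying assignments: 5 model(s).
Check which variables have the same value in every model.
No variable is fixed across all models.
Backbone size = 0.

0


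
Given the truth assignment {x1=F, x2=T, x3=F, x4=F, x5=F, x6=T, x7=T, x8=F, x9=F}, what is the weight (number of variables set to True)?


The weight is the number of variables assigned True.
True variables: x2, x6, x7.
Weight = 3.

3


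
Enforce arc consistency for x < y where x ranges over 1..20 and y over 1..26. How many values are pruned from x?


For the constraint x < y, x needs a supporting value in y's domain.
x can be at most 25 (one less than y's maximum).
Valid x values from domain: 20 out of 20.
Pruned = 20 - 20 = 0.

0


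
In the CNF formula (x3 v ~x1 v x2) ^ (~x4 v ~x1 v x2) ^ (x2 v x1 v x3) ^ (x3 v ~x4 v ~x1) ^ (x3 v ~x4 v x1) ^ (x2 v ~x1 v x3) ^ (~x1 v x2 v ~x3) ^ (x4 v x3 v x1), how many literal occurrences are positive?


Scan each clause for unnegated literals.
Clause 1: 2 positive; Clause 2: 1 positive; Clause 3: 3 positive; Clause 4: 1 positive; Clause 5: 2 positive; Clause 6: 2 positive; Clause 7: 1 positive; Clause 8: 3 positive.
Total positive literal occurrences = 15.

15


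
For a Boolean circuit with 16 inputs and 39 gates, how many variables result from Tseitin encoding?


The Tseitin transformation introduces one auxiliary variable per gate.
Total variables = inputs + gates = 16 + 39 = 55.

55


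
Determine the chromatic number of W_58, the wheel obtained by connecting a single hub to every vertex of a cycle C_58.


W_58 consists of the cycle C_58 together with a hub vertex adjacent to every cycle vertex.
The cycle C_58 needs 2 colors (even cycle -> 2).
The hub is adjacent to every cycle vertex, so it must receive a new color distinct from all of them.
Chromatic number = 2 + 1 = 3.

3


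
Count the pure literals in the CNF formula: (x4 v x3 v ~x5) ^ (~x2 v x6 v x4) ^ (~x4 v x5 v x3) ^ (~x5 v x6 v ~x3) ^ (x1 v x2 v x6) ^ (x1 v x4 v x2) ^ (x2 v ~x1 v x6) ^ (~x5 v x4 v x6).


A pure literal appears in only one polarity across all clauses.
Pure literals: x6 (positive only).
Count = 1.

1


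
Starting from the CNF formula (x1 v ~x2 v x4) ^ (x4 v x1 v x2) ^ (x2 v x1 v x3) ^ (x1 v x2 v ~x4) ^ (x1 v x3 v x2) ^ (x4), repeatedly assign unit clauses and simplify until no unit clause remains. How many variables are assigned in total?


Unit propagation repeatedly assigns the literal in any unit clause, then simplifies.
Assignments in order: x4 = T.
No further unit clauses remain.
Total variables assigned = 1.

1


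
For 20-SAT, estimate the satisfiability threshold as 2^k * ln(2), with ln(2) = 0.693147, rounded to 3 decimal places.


Using the asymptotic formula: threshold ~ 2^k * ln(2).
2^20 = 1048576.
1048576 * 0.693147 = 726817.309.

726817.309


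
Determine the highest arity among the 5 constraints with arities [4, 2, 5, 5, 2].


The arities are: 4, 2, 5, 5, 2.
Scan for the maximum value.
Maximum arity = 5.

5


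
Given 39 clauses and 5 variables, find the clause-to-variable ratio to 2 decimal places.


Clause-to-variable ratio = clauses / variables.
39 / 5 = 7.8.

7.8


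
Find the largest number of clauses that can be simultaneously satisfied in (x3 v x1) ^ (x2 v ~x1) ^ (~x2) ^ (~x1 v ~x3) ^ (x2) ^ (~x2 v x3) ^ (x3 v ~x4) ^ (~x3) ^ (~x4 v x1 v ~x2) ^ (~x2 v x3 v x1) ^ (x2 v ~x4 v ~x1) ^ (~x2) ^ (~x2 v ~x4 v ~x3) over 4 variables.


Enumerate all 16 truth assignments.
For each, count how many of the 13 clauses are satisfied.
The formula is not fully satisfiable, so the maximum is below 13.
Maximum simultaneously satisfiable clauses = 11.

11


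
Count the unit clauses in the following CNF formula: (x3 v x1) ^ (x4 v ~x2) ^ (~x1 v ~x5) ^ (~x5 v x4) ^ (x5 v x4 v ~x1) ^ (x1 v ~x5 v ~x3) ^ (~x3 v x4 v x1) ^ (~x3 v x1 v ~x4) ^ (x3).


A unit clause contains exactly one literal.
Unit clauses found: (x3).
Count = 1.

1


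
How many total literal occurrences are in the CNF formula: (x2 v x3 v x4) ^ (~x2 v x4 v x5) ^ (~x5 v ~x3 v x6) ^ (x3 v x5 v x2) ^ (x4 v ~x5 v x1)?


Clause lengths: 3, 3, 3, 3, 3.
Sum = 3 + 3 + 3 + 3 + 3 = 15.

15


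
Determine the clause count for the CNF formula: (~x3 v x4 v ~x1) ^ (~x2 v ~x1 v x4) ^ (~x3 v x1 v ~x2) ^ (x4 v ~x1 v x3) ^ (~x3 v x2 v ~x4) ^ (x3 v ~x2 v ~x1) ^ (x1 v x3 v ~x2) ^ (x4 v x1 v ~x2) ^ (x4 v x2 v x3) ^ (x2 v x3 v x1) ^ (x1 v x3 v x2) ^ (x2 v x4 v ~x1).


Each group enclosed in parentheses joined by ^ is one clause.
Counting the conjuncts: 12 clauses.

12


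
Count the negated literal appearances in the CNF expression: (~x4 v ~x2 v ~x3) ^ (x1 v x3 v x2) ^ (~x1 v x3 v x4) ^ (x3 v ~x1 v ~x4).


Scan each clause for negated literals.
Clause 1: 3 negative; Clause 2: 0 negative; Clause 3: 1 negative; Clause 4: 2 negative.
Total negative literal occurrences = 6.

6


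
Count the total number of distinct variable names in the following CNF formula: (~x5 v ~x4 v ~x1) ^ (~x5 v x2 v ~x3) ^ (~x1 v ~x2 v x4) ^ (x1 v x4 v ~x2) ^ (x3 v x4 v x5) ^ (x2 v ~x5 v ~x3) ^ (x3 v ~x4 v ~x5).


Identify each distinct variable in the formula.
Variables found: x1, x2, x3, x4, x5.
Total distinct variables = 5.

5


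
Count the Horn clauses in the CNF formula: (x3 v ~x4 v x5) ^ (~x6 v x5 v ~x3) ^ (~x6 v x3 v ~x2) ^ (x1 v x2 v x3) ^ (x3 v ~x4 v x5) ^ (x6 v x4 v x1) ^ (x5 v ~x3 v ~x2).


A Horn clause has at most one positive literal.
Clause 1: 2 positive lit(s) -> not Horn
Clause 2: 1 positive lit(s) -> Horn
Clause 3: 1 positive lit(s) -> Horn
Clause 4: 3 positive lit(s) -> not Horn
Clause 5: 2 positive lit(s) -> not Horn
Clause 6: 3 positive lit(s) -> not Horn
Clause 7: 1 positive lit(s) -> Horn
Total Horn clauses = 3.

3


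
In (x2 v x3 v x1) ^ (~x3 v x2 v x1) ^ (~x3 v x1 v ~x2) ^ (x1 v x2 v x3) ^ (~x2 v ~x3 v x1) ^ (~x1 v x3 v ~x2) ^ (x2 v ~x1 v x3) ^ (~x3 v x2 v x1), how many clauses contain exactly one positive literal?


A definite clause has exactly one positive literal.
Clause 1: 3 positive -> not definite
Clause 2: 2 positive -> not definite
Clause 3: 1 positive -> definite
Clause 4: 3 positive -> not definite
Clause 5: 1 positive -> definite
Clause 6: 1 positive -> definite
Clause 7: 2 positive -> not definite
Clause 8: 2 positive -> not definite
Definite clause count = 3.

3


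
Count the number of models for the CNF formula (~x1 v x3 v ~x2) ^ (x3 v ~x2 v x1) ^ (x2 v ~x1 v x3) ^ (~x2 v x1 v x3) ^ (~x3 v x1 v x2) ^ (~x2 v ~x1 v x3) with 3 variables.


Enumerate all 8 truth assignments over 3 variables.
Test each against every clause.
Satisfying assignments found: 4.

4


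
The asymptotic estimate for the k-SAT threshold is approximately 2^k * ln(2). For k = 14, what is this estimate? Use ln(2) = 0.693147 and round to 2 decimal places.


Using the asymptotic formula: threshold ~ 2^k * ln(2).
2^14 = 16384.
16384 * 0.693147 = 11356.52.

11356.52


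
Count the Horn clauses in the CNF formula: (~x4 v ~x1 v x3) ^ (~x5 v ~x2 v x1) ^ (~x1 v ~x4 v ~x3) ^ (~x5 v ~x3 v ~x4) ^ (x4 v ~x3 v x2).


A Horn clause has at most one positive literal.
Clause 1: 1 positive lit(s) -> Horn
Clause 2: 1 positive lit(s) -> Horn
Clause 3: 0 positive lit(s) -> Horn
Clause 4: 0 positive lit(s) -> Horn
Clause 5: 2 positive lit(s) -> not Horn
Total Horn clauses = 4.

4


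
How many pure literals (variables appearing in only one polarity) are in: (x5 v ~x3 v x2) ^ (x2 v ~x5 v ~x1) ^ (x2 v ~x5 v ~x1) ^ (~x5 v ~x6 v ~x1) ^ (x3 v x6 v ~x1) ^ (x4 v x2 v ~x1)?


A pure literal appears in only one polarity across all clauses.
Pure literals: x1 (negative only), x2 (positive only), x4 (positive only).
Count = 3.

3


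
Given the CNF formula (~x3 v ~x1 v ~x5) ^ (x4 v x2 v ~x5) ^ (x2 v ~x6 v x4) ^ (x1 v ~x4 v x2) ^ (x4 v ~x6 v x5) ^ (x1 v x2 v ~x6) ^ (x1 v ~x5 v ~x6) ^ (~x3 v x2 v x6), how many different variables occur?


Identify each distinct variable in the formula.
Variables found: x1, x2, x3, x4, x5, x6.
Total distinct variables = 6.

6


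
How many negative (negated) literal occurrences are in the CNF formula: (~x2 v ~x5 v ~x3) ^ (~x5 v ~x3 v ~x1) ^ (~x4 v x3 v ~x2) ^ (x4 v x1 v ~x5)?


Scan each clause for negated literals.
Clause 1: 3 negative; Clause 2: 3 negative; Clause 3: 2 negative; Clause 4: 1 negative.
Total negative literal occurrences = 9.

9


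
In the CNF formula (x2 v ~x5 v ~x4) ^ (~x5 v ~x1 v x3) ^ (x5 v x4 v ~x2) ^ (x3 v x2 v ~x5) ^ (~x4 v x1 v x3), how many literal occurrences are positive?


Scan each clause for unnegated literals.
Clause 1: 1 positive; Clause 2: 1 positive; Clause 3: 2 positive; Clause 4: 2 positive; Clause 5: 2 positive.
Total positive literal occurrences = 8.

8


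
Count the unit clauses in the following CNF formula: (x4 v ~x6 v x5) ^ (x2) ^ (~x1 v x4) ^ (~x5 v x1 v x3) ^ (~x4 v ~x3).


A unit clause contains exactly one literal.
Unit clauses found: (x2).
Count = 1.

1


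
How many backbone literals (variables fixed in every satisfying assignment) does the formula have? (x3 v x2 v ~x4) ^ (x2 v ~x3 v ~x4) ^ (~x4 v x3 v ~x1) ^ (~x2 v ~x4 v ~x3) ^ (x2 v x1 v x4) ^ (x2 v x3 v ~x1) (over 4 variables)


Find all satisfying assignments: 6 model(s).
Check which variables have the same value in every model.
No variable is fixed across all models.
Backbone size = 0.

0


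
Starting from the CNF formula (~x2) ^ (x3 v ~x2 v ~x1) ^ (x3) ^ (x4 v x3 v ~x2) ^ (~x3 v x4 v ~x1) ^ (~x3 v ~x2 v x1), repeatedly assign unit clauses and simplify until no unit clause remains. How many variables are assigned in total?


Unit propagation repeatedly assigns the literal in any unit clause, then simplifies.
Assignments in order: x2 = F, x3 = T.
No further unit clauses remain.
Total variables assigned = 2.

2


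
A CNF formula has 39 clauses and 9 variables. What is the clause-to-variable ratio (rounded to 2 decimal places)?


Clause-to-variable ratio = clauses / variables.
39 / 9 = 4.33.

4.33


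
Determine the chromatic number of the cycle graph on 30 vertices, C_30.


A cycle on an even number of vertices is bipartite: alternate two colors around the cycle.
Since 30 is even, two colors suffice, and at least two are needed because the graph has edges.
Chromatic number = 2.

2


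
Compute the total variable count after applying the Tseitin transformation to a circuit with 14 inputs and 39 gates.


The Tseitin transformation introduces one auxiliary variable per gate.
Total variables = inputs + gates = 14 + 39 = 53.

53


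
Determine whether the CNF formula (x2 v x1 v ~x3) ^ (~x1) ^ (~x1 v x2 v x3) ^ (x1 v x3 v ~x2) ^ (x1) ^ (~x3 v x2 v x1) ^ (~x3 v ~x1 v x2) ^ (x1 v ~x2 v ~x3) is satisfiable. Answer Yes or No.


Check all 8 possible truth assignments.
Number of satisfying assignments found: 0.
The formula is unsatisfiable.

No


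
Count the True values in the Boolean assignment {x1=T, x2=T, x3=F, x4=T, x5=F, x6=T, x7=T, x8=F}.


The weight is the number of variables assigned True.
True variables: x1, x2, x4, x6, x7.
Weight = 5.

5


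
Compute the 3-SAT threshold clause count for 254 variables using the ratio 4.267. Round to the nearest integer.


The 3-SAT phase transition occurs at approximately 4.267 clauses per variable.
m = 4.267 * 254 = 1083.818.
Rounded to nearest integer: 1084.

1084


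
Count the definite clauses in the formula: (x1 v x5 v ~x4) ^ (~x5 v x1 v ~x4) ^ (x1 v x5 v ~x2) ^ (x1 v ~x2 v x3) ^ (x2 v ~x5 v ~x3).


A definite clause has exactly one positive literal.
Clause 1: 2 positive -> not definite
Clause 2: 1 positive -> definite
Clause 3: 2 positive -> not definite
Clause 4: 2 positive -> not definite
Clause 5: 1 positive -> definite
Definite clause count = 2.

2


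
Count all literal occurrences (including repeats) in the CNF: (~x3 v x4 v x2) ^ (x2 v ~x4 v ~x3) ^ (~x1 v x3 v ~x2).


Clause lengths: 3, 3, 3.
Sum = 3 + 3 + 3 = 9.

9


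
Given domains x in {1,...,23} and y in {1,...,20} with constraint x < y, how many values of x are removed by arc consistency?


For the constraint x < y, x needs a supporting value in y's domain.
x can be at most 19 (one less than y's maximum).
Valid x values from domain: 19 out of 23.
Pruned = 23 - 19 = 4.

4


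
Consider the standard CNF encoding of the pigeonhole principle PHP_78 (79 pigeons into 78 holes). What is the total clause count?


The PHP encoding has two parts:
1) At-least-one-hole clauses: 79 (one per pigeon, each with 78 literals).
2) At-most-one-pigeon-per-hole clauses: 78 holes * C(79,2) = 78 * 3081 = 240318.
Total clauses = 79 + 240318 = 240397.

240397


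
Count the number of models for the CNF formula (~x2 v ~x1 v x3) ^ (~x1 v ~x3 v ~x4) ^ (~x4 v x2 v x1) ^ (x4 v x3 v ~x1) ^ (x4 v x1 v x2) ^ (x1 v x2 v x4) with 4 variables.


Enumerate all 16 truth assignments over 4 variables.
Test each against every clause.
Satisfying assignments found: 7.

7


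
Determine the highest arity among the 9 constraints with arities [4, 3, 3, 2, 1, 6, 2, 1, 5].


The arities are: 4, 3, 3, 2, 1, 6, 2, 1, 5.
Scan for the maximum value.
Maximum arity = 6.

6


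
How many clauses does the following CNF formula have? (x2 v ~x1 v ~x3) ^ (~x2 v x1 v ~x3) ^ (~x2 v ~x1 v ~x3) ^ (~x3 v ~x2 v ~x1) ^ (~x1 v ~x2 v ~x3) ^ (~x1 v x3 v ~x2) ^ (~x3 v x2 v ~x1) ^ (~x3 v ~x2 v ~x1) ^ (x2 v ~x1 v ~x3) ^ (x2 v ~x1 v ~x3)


Each group enclosed in parentheses joined by ^ is one clause.
Counting the conjuncts: 10 clauses.

10


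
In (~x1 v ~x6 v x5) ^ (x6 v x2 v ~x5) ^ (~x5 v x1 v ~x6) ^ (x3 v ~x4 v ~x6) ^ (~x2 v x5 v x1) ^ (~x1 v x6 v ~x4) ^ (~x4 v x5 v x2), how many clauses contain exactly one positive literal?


A definite clause has exactly one positive literal.
Clause 1: 1 positive -> definite
Clause 2: 2 positive -> not definite
Clause 3: 1 positive -> definite
Clause 4: 1 positive -> definite
Clause 5: 2 positive -> not definite
Clause 6: 1 positive -> definite
Clause 7: 2 positive -> not definite
Definite clause count = 4.

4


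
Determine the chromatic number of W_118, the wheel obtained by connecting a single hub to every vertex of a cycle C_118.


W_118 consists of the cycle C_118 together with a hub vertex adjacent to every cycle vertex.
The cycle C_118 needs 2 colors (even cycle -> 2).
The hub is adjacent to every cycle vertex, so it must receive a new color distinct from all of them.
Chromatic number = 2 + 1 = 3.

3


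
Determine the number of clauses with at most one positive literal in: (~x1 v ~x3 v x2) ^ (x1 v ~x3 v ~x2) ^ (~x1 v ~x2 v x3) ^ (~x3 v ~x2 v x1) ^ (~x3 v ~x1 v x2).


A Horn clause has at most one positive literal.
Clause 1: 1 positive lit(s) -> Horn
Clause 2: 1 positive lit(s) -> Horn
Clause 3: 1 positive lit(s) -> Horn
Clause 4: 1 positive lit(s) -> Horn
Clause 5: 1 positive lit(s) -> Horn
Total Horn clauses = 5.

5


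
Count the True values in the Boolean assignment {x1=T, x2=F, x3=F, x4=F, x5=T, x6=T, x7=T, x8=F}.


The weight is the number of variables assigned True.
True variables: x1, x5, x6, x7.
Weight = 4.

4


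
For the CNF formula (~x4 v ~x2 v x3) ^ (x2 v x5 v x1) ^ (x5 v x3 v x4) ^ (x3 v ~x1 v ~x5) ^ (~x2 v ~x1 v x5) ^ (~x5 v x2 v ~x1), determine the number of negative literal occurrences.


Scan each clause for negated literals.
Clause 1: 2 negative; Clause 2: 0 negative; Clause 3: 0 negative; Clause 4: 2 negative; Clause 5: 2 negative; Clause 6: 2 negative.
Total negative literal occurrences = 8.

8


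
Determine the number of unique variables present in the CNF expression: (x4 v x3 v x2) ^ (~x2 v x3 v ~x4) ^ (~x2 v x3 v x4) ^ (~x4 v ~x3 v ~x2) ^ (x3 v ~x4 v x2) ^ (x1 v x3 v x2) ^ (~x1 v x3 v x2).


Identify each distinct variable in the formula.
Variables found: x1, x2, x3, x4.
Total distinct variables = 4.

4


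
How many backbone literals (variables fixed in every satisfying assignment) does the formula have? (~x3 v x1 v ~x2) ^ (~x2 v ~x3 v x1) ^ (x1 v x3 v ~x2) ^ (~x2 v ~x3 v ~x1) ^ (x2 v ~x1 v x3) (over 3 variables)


Find all satisfying assignments: 4 model(s).
Check which variables have the same value in every model.
No variable is fixed across all models.
Backbone size = 0.

0


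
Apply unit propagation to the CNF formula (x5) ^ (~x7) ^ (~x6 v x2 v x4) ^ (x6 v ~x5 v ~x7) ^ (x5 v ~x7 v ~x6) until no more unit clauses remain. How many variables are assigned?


Unit propagation repeatedly assigns the literal in any unit clause, then simplifies.
Assignments in order: x5 = T, x7 = F.
No further unit clauses remain.
Total variables assigned = 2.

2


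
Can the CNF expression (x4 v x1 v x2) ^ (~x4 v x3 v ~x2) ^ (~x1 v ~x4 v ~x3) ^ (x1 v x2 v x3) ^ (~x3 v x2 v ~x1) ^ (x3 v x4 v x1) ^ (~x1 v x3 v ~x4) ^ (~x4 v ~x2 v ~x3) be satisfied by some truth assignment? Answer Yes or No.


Check all 16 possible truth assignments.
Number of satisfying assignments found: 5.
The formula is satisfiable.

Yes


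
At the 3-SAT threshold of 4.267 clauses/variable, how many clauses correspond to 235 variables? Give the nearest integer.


The 3-SAT phase transition occurs at approximately 4.267 clauses per variable.
m = 4.267 * 235 = 1002.745.
Rounded to nearest integer: 1003.

1003
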